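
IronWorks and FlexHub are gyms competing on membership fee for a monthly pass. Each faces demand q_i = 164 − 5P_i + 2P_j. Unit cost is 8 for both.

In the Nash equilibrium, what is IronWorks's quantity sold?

87.5

IronWorks's profit: π = (P_{IronWorks} − 8)(164 − 5P_{IronWorks} + 2P_{FlexHub}).
∂π/∂P_{IronWorks} = 204 − 10P_{IronWorks} + 2P_{FlexHub} = 0 ⇒ P_{IronWorks} = 20.4 + 0.2P_{FlexHub}.
Setting P_{IronWorks} = P_{FlexHub} in the reaction function: P_{IronWorks} = 20.4 + 0.2P_{IronWorks}, so P_{IronWorks} = 20.4 / 0.8 = 25.5.
q_{IronWorks} = 164 − 5·25.5 + 2·25.5 = 87.5.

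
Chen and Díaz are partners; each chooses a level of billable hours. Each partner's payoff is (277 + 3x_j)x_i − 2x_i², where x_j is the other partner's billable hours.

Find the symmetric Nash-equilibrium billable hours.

277

Chen's payoff is (277 + 3x_D)x_C − 2x_C².
∂π/∂x_C = 277 + 3x_D − 4x_C = 0, so x_C = 69.25 + 0.75x_D.
By symmetry x_D = x_C; substituting into the reaction function, 0.25x_C = 69.25 and x_C = 277.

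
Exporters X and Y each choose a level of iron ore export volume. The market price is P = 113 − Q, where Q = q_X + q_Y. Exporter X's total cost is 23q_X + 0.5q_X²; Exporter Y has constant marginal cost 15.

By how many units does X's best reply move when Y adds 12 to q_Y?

-4

Exporter X's profit: π = q_X(113 − (q_X + q_Y)) − 23q_X − 0.5q_X².
∂π/∂q_X = 90 − 3q_X − q_Y = 0, so q_X = 30 − (1/3)q_Y.
The reaction-function slope is −1/3, so a 12-unit rise in q_Y moves q_X by −1/3 × 12 = −4. X's best response falls — the actions are strategic substitutes.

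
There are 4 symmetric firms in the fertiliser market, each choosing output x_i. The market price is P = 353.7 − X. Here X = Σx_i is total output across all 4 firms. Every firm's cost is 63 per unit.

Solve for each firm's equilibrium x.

A representative firm's profit is π_i = x_i(353.7 − X) − 63x_i, with X = x_i + Σ_{j≠i} x_j.
First-order condition: 290.7 − 2x_i − Σ_{j≠i} x_j = 0.
In a symmetric equilibrium every firm chooses the same x, so Σ_{j≠i} x_j = 3x. The condition becomes 290.7 − 5x = 0, giving x = 290.7/5 = 58.14.

58.14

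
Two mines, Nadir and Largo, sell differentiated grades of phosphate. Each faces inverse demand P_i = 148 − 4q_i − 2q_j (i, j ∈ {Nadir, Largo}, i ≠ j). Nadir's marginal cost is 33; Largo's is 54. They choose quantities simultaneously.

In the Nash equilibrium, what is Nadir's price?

Mine Nadir's profit: π = q_{Nadir}(148 − 4q_{Nadir} − 2q_{Largo}) − 33q_{Nadir}.
∂π/∂q_{Nadir} = 115 − 8q_{Nadir} − 2q_{Largo} = 0 ⇒ q_{Nadir} = 14.375 − 0.25q_{Largo}.
Similarly q_{Largo} = 11.75 − 0.25q_{Nadir}.
Solving the two reaction functions simultaneously: (1 − (−0.25)(−0.25))q_{Nadir} = 14.375 − 0.25·11.75, so 0.9375q_{Nadir} = 11.4375 and q_{Nadir} = 12.2.
Then q_{Largo} = 11.75 − 0.25·12.2 = 8.7.
P_{Nadir} = 148 − 4·12.2 − 2·8.7 = 81.8.

81.8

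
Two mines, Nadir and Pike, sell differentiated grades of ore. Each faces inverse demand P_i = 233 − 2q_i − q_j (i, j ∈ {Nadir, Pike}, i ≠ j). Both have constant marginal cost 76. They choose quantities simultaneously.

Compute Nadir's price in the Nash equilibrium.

138.8

Mine Nadir's profit: π = q_{Nadir}(233 − 2q_{Nadir} − q_{Pike}) − 76q_{Nadir}.
∂π/∂q_{Nadir} = 157 − 4q_{Nadir} − q_{Pike} = 0 ⇒ q_{Nadir} = 39.25 − 0.25q_{Pike}.
By symmetry q_{Pike} = q_{Nadir}; substituting into the reaction function, 1.25q_{Nadir} = 39.25 and q_{Nadir} = 31.4.
P_{Nadir} = 233 − 2·31.4 − 31.4 = 138.8.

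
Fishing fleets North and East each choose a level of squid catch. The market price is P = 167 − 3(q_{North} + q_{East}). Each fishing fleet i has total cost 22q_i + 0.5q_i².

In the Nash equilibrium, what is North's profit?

Fishing fleet North's profit: π = q_{North}(167 − 3(q_{North} + q_{East})) − 22q_{North} − 0.5q_{North}².
∂π/∂q_{North} = 145 − 7q_{North} − 3q_{East} = 0, so q_{North} = 145/7 − (3/7)q_{East}.
By symmetry q_{East} = q_{North}; substituting into the reaction function, (10/7)q_{North} = 145/7 and q_{North} = 14.5.
Price P = 167 − 3·29 = 80.
North's profit: (80 − 22)·14.5 − 0.5(14.5)² = 735.875.

735.875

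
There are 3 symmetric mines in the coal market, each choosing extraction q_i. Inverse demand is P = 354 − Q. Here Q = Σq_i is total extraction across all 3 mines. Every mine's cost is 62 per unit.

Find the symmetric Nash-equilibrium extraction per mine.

A representative mine's profit is π_i = q_i(354 − Q) − 62q_i, with Q = q_i + Σ_{j≠i} q_j.
First-order condition: 292 − 2q_i − Σ_{j≠i} q_j = 0.
In a symmetric equilibrium every mine chooses the same q, so Σ_{j≠i} q_j = 2q. The condition becomes 292 − 4q = 0, giving q = 292/4 = 73.

73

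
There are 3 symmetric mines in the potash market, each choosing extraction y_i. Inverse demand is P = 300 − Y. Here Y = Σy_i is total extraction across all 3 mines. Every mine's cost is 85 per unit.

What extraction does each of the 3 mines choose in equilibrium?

A representative mine's profit is π_i = y_i(300 − Y) − 85y_i, with Y = y_i + Σ_{j≠i} y_j.
First-order condition: 215 − 2y_i − Σ_{j≠i} y_j = 0.
Imposing symmetry (y_j = y for all j) turns Σ_{j≠i} y_j into 2y, so 215 = 4y and y = 53.75.

53.75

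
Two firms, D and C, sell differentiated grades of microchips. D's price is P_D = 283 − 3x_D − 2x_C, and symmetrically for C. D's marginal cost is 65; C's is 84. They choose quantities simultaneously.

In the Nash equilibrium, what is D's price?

150.3125

Firm D's profit: π = x_D(283 − 3x_D − 2x_C) − 65x_D.
∂π/∂x_D = 218 − 6x_D − 2x_C = 0 ⇒ x_D = 109/3 − (1/3)x_C.
Similarly x_C = 199/6 − (1/3)x_D.
Substituting the second reaction function into the first: x_D = 109/3 − (1/3)(199/6 − (1/3)x_D), which gives (8/9)x_D = 455/18 ⇒ x_D = 28.4375.
Then x_C = 199/6 − (1/3)·28.4375 = 23.6875.
P_D = 283 − 3·28.4375 − 2·23.6875 = 150.3125.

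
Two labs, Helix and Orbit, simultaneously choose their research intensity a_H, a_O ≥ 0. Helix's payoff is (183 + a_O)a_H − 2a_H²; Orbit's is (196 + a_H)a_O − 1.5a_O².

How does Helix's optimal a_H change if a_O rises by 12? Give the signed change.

3

Expanding Helix's payoff: 183a_H + a_Oa_H − 2a_H².
∂π/∂a_H = 183 + a_O − 4a_H = 0, so a_H = 45.75 + 0.25a_O.
The reaction-function slope is 0.25, so a 12-unit rise in a_O moves a_H by 0.25 × 12 = 3. Helix's best response rises — the actions are strategic complements.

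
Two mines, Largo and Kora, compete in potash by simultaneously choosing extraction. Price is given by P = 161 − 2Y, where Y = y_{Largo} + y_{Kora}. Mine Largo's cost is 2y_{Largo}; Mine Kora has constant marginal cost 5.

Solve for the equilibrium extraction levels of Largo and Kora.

Mine Largo's profit: π = y_{Largo}(161 − 2(y_{Largo} + y_{Kora})) − 2y_{Largo}.
∂π/∂y_{Largo} = 159 − 4y_{Largo} − 2y_{Kora} = 0, so y_{Largo} = 39.75 − 0.5y_{Kora}.
By the same steps for Kora: y_{Kora} = 39 − 0.5y_{Largo}.
Solving the two reaction functions simultaneously: (1 − (−0.5)(−0.5))y_{Largo} = 39.75 − 0.5·39, so 0.75y_{Largo} = 20.25 and y_{Largo} = 27.
Then y_{Kora} = 39 − 0.5·27 = 25.5.

27, 25.5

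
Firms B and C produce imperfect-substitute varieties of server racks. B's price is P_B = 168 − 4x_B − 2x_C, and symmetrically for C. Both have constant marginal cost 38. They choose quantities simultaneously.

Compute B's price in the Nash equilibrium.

Firm B's profit: π = x_B(168 − 4x_B − 2x_C) − 38x_B.
∂π/∂x_B = 130 − 8x_B − 2x_C = 0 ⇒ x_B = 16.25 − 0.25x_C.
The game is symmetric, so in equilibrium x_C = x_B: the reaction function gives 1.25x_B = 16.25, hence x_B = 13.
P_B = 168 − 4·13 − 2·13 = 90.

90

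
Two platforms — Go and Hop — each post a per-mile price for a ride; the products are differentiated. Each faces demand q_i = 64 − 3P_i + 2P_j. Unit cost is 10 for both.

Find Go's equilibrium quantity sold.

40.5

Go's profit: π = (P_{Go} − 10)(64 − 3P_{Go} + 2P_{Hop}).
∂π/∂P_{Go} = 94 − 6P_{Go} + 2P_{Hop} = 0 ⇒ P_{Go} = 47/3 + (1/3)P_{Hop}.
By symmetry P_{Hop} = P_{Go}; substituting into the reaction function, (2/3)P_{Go} = 47/3 and P_{Go} = 23.5.
q_{Go} = 64 − 3·23.5 + 2·23.5 = 40.5.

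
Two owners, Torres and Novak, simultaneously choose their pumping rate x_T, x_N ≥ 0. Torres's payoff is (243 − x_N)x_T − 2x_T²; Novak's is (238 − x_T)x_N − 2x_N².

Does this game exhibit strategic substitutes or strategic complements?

strategic substitutes

Expanding Torres's payoff: 243x_T − x_Nx_T − 2x_T².
∂π/∂x_T = 243 − x_N − 4x_T = 0, so x_T = 60.75 − 0.25x_N.
The best-response slope dx_T/dx_N = −0.25 < 0: the reaction function is downward-sloping, so the choices are strategic substitutes.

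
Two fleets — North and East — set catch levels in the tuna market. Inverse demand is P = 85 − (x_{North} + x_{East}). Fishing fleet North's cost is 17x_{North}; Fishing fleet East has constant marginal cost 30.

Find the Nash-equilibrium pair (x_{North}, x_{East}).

Fishing fleet North's profit: π = x_{North}(85 − (x_{North} + x_{East})) − 17x_{North}.
∂π/∂x_{North} = 68 − 2x_{North} − x_{East} = 0, so x_{North} = 34 − 0.5x_{East}.
By the same steps for East: x_{East} = 27.5 − 0.5x_{North}.
Plugging x_{East} into North's best response: x_{North} = 34 − 0.5(27.5 − 0.5x_{North}) ⇒ 0.75x_{North} = 20.25, so x_{North} = 27.
Then x_{East} = 27.5 − 0.5·27 = 14.

27, 14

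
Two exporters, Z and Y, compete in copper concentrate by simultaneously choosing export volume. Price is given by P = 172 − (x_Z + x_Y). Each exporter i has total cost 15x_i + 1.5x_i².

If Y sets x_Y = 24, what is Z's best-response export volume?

Exporter Z's profit: π = x_Z(172 − (x_Z + x_Y)) − 15x_Z − 1.5x_Z².
∂π/∂x_Z = 157 − 5x_Z − x_Y = 0, so x_Z = 31.4 − 0.2x_Y.
At x_Y = 24: x_Z = 31.4 − 0.2·24 = 26.6.

26.6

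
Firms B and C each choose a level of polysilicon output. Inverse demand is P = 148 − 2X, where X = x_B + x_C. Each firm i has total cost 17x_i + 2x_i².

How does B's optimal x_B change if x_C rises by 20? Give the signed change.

Firm B's profit: π = x_B(148 − 2(x_B + x_C)) − 17x_B − 2x_B².
∂π/∂x_B = 131 − 8x_B − 2x_C = 0, so x_B = 16.375 − 0.25x_C.
The reaction-function slope is −0.25, so a 20-unit rise in x_C moves x_B by −0.25 × 20 = −5. B's best response falls — the actions are strategic substitutes.

-5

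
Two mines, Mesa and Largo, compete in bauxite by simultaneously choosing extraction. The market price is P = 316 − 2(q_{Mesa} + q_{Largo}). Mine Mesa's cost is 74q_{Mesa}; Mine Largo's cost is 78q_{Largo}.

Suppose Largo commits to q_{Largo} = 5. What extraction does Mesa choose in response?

Mine Mesa's profit: π = q_{Mesa}(316 − 2(q_{Mesa} + q_{Largo})) − 74q_{Mesa}.
∂π/∂q_{Mesa} = 242 − 4q_{Mesa} − 2q_{Largo} = 0, so q_{Mesa} = 60.5 − 0.5q_{Largo}.
At q_{Largo} = 5: q_{Mesa} = 60.5 − 0.5·5 = 58.

58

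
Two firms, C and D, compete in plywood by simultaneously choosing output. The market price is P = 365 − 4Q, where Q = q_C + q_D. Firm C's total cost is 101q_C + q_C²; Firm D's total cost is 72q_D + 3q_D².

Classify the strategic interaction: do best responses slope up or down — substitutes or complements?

strategic substitutes

Firm C's profit: π = q_C(365 − 4(q_C + q_D)) − 101q_C − q_C².
∂π/∂q_C = 264 − 10q_C − 4q_D = 0, so q_C = 26.4 − 0.4q_D.
The best-response slope dq_C/dq_D = −0.4 < 0: the reaction function is downward-sloping, so the choices are strategic substitutes.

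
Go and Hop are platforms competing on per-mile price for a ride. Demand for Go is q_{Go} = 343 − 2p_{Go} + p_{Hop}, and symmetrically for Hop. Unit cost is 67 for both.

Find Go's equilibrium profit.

16928

Go's profit: π = (p_{Go} − 67)(343 − 2p_{Go} + p_{Hop}).
∂π/∂p_{Go} = 477 − 4p_{Go} + p_{Hop} = 0 ⇒ p_{Go} = 119.25 + 0.25p_{Hop}.
Setting p_{Go} = p_{Hop} in the reaction function: p_{Go} = 119.25 + 0.25p_{Go}, so p_{Go} = 119.25 / 0.75 = 159.
q_{Go} = 343 − 2·159 + 159 = 184.
Profit = (159 − 67)·184 = 16928.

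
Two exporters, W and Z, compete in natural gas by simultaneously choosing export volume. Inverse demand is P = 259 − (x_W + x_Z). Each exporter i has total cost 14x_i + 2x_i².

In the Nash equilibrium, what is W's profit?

3675

Exporter W's profit: π = x_W(259 − (x_W + x_Z)) − 14x_W − 2x_W².
∂π/∂x_W = 245 − 6x_W − x_Z = 0, so x_W = 245/6 − (1/6)x_Z.
The game is symmetric, so in equilibrium x_Z = x_W: the reaction function gives (7/6)x_W = 245/6, hence x_W = 35.
Price P = 259 − 70 = 189.
W's profit: (189 − 14)·35 − 2(35)² = 3675.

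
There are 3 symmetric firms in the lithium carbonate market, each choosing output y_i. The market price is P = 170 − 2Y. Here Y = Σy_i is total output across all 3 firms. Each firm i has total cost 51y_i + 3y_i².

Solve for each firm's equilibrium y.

A representative firm's profit is π_i = y_i(170 − 2Y) − 51y_i − 3y_i², with Y = y_i + Σ_{j≠i} y_j.
First-order condition: 119 − 10y_i − 2Σ_{j≠i} y_j = 0.
Imposing symmetry (y_j = y for all j) turns Σ_{j≠i} y_j into 2y, so 119 = 14y and y = 8.5.

8.5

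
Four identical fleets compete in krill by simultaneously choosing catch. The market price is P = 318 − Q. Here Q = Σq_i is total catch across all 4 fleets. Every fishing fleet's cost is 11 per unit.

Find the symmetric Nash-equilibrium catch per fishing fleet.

A representative fishing fleet's profit is π_i = q_i(318 − Q) − 11q_i, with Q = q_i + Σ_{j≠i} q_j.
First-order condition: 307 − 2q_i − Σ_{j≠i} q_j = 0.
With identical fishing fleets, set every q_j = q: then 307 − 2q − 3q = 0, i.e. q = 307/5 = 61.4.

61.4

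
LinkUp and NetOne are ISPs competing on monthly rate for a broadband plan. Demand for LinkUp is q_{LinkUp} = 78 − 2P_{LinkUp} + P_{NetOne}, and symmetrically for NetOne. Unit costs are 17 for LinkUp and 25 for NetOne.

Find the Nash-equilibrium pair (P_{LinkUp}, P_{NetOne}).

38.4, 41.6

LinkUp's profit: π = (P_{LinkUp} − 17)(78 − 2P_{LinkUp} + P_{NetOne}).
∂π/∂P_{LinkUp} = 112 − 4P_{LinkUp} + P_{NetOne} = 0 ⇒ P_{LinkUp} = 28 + 0.25P_{NetOne}.
Similarly P_{NetOne} = 32 + 0.25P_{LinkUp}.
Plugging P_{NetOne} into LinkUp's best response: P_{LinkUp} = 28 + 0.25(32 + 0.25P_{LinkUp}) ⇒ 0.9375P_{LinkUp} = 36, so P_{LinkUp} = 38.4.
Then P_{NetOne} = 32 + 0.25·38.4 = 41.6.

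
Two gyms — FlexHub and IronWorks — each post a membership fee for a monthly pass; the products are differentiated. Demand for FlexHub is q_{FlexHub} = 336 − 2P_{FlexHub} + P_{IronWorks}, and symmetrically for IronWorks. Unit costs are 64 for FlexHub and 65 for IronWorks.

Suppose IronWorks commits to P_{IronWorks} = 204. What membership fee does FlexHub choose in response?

FlexHub's profit: π = (P_{FlexHub} − 64)(336 − 2P_{FlexHub} + P_{IronWorks}).
∂π/∂P_{FlexHub} = 464 − 4P_{FlexHub} + P_{IronWorks} = 0 ⇒ P_{FlexHub} = 116 + 0.25P_{IronWorks}.
At P_{IronWorks} = 204: P_{FlexHub} = 116 + 0.25·204 = 167.

167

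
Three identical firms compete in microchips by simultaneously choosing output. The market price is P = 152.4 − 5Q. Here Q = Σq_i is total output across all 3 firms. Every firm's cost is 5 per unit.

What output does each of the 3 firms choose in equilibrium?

7.37

A representative firm's profit is π_i = q_i(152.4 − 5Q) − 5q_i, with Q = q_i + Σ_{j≠i} q_j.
First-order condition: 147.4 − 10q_i − 5Σ_{j≠i} q_j = 0.
Imposing symmetry (q_j = q for all j) turns Σ_{j≠i} q_j into 2q, so 147.4 = 20q and q = 7.37.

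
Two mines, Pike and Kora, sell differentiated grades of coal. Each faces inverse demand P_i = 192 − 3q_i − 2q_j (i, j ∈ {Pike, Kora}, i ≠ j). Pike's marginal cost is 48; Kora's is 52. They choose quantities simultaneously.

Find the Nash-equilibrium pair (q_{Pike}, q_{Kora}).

18.25, 17.25

Mine Pike's profit: π = q_{Pike}(192 − 3q_{Pike} − 2q_{Kora}) − 48q_{Pike}.
∂π/∂q_{Pike} = 144 − 6q_{Pike} − 2q_{Kora} = 0 ⇒ q_{Pike} = 24 − (1/3)q_{Kora}.
Similarly q_{Kora} = 70/3 − (1/3)q_{Pike}.
Plugging q_{Kora} into Pike's best response: q_{Pike} = 24 − (1/3)(70/3 − (1/3)q_{Pike}) ⇒ (8/9)q_{Pike} = 146/9, so q_{Pike} = 18.25.
Then q_{Kora} = 70/3 − (1/3)·18.25 = 17.25.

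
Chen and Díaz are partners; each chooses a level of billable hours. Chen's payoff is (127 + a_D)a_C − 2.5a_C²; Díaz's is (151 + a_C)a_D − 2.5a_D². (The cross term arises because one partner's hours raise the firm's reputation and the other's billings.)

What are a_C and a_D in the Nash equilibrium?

Expanding Chen's payoff: 127a_C + a_Da_C − 2.5a_C².
∂π/∂a_C = 127 + a_D − 5a_C = 0, so a_C = 25.4 + 0.2a_D.
Likewise for Díaz: a_D = 30.2 + 0.2a_C.
Solving the two reaction functions simultaneously: (1 − (0.2)(0.2))a_C = 25.4 + 0.2·30.2, so 0.96a_C = 31.44 and a_C = 32.75.
Then a_D = 30.2 + 0.2·32.75 = 36.75.

32.75, 36.75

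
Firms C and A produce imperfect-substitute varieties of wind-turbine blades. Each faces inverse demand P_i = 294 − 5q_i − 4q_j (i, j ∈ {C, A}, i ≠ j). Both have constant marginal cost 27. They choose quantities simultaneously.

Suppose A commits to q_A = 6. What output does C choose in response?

24.3

Firm C's profit: π = q_C(294 − 5q_C − 4q_A) − 27q_C.
∂π/∂q_C = 267 − 10q_C − 4q_A = 0 ⇒ q_C = 26.7 − 0.4q_A.
At q_A = 6: q_C = 26.7 − 0.4·6 = 24.3.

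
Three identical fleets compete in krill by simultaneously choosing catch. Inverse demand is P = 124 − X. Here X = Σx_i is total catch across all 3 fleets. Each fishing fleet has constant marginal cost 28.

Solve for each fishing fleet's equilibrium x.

A representative fishing fleet's profit is π_i = x_i(124 − X) − 28x_i, with X = x_i + Σ_{j≠i} x_j.
First-order condition: 96 − 2x_i − Σ_{j≠i} x_j = 0.
With identical fishing fleets, set every x_j = x: then 96 − 2x − 2x = 0, i.e. x = 96/4 = 24.

24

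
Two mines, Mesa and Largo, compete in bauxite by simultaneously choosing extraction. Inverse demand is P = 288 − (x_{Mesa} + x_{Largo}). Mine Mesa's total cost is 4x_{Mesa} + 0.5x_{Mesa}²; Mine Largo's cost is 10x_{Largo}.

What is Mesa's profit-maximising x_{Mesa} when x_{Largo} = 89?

Mine Mesa's profit: π = x_{Mesa}(288 − (x_{Mesa} + x_{Largo})) − 4x_{Mesa} − 0.5x_{Mesa}².
∂π/∂x_{Mesa} = 284 − 3x_{Mesa} − x_{Largo} = 0, so x_{Mesa} = 284/3 − (1/3)x_{Largo}.
At x_{Largo} = 89: x_{Mesa} = 284/3 − (1/3)·89 = 65.

65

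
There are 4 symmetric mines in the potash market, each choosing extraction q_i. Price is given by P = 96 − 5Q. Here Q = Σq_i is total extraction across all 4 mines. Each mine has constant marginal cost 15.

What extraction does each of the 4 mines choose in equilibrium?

3.24

A representative mine's profit is π_i = q_i(96 − 5Q) − 15q_i, with Q = q_i + Σ_{j≠i} q_j.
First-order condition: 81 − 10q_i − 5Σ_{j≠i} q_j = 0.
With identical mines, set every q_j = q: then 81 − 10q − 15q = 0, i.e. q = 81/25 = 3.24.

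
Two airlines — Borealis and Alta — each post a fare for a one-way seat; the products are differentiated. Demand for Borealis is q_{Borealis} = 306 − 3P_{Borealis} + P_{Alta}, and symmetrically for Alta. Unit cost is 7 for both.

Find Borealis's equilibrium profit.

Borealis's profit: π = (P_{Borealis} − 7)(306 − 3P_{Borealis} + P_{Alta}).
∂π/∂P_{Borealis} = 327 − 6P_{Borealis} + P_{Alta} = 0 ⇒ P_{Borealis} = 54.5 + (1/6)P_{Alta}.
Setting P_{Borealis} = P_{Alta} in the reaction function: P_{Borealis} = 54.5 + (1/6)P_{Borealis}, so P_{Borealis} = 54.5 / (5/6) = 65.4.
q_{Borealis} = 306 − 3·65.4 + 65.4 = 175.2.
Profit = (65.4 − 7)·175.2 = 10231.68.

10231.68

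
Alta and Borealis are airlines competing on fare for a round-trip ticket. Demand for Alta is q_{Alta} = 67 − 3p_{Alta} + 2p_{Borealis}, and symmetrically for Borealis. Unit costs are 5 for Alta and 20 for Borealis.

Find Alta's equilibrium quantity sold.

Alta's profit: π = (p_{Alta} − 5)(67 − 3p_{Alta} + 2p_{Borealis}).
∂π/∂p_{Alta} = 82 − 6p_{Alta} + 2p_{Borealis} = 0 ⇒ p_{Alta} = 41/3 + (1/3)p_{Borealis}.
Similarly p_{Borealis} = 127/6 + (1/3)p_{Alta}.
Solving the two reaction functions simultaneously: (1 − (1/3)(1/3))p_{Alta} = 41/3 + (1/3)·(127/6), so (8/9)p_{Alta} = 373/18 and p_{Alta} = 23.3125.
Then p_{Borealis} = 127/6 + (1/3)·23.3125 = 28.9375.
q_{Alta} = 67 − 3·23.3125 + 2·28.9375 = 54.9375.

54.9375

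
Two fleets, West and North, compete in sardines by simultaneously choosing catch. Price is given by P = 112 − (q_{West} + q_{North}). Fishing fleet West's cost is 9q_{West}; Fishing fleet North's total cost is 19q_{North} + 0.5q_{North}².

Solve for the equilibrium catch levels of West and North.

43.2, 16.6

Fishing fleet West's profit: π = q_{West}(112 − (q_{West} + q_{North})) − 9q_{West}.
∂π/∂q_{West} = 103 − 2q_{West} − q_{North} = 0, so q_{West} = 51.5 − 0.5q_{North}.
For North: ∂π/∂q_{North} = 93 − 3q_{North} − q_{West} = 0 ⇒ q_{North} = 31 − (1/3)q_{West}.
Solving the two reaction functions simultaneously: (1 − (−0.5)(−1/3))q_{West} = 51.5 − 0.5·31, so (5/6)q_{West} = 36 and q_{West} = 43.2.
Then q_{North} = 31 − (1/3)·43.2 = 16.6.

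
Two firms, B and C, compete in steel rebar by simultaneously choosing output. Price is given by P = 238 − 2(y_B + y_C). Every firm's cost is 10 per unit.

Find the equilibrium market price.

Firm B's profit: π = y_B(238 − 2(y_B + y_C)) − 10y_B.
∂π/∂y_B = 228 − 4y_B − 2y_C = 0, so y_B = 57 − 0.5y_C.
The game is symmetric, so in equilibrium y_C = y_B: the reaction function gives 1.5y_B = 57, hence y_B = 38.
Equilibrium price: P = 238 − 2·76 = 86.

86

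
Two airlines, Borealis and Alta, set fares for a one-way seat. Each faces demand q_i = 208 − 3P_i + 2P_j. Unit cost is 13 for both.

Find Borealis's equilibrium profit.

7129.6875

Borealis's profit: π = (P_{Borealis} − 13)(208 − 3P_{Borealis} + 2P_{Alta}).
∂π/∂P_{Borealis} = 247 − 6P_{Borealis} + 2P_{Alta} = 0 ⇒ P_{Borealis} = 247/6 + (1/3)P_{Alta}.
Setting P_{Borealis} = P_{Alta} in the reaction function: P_{Borealis} = 247/6 + (1/3)P_{Borealis}, so P_{Borealis} = (247/6) / (2/3) = 61.75.
q_{Borealis} = 208 − 3·61.75 + 2·61.75 = 146.25.
Profit = (61.75 − 13)·146.25 = 7129.6875.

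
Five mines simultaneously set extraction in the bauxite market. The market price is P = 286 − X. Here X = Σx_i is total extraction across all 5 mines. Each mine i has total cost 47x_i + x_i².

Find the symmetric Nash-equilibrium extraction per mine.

29.875

A representative mine's profit is π_i = x_i(286 − X) − 47x_i − x_i², with X = x_i + Σ_{j≠i} x_j.
First-order condition: 239 − 4x_i − Σ_{j≠i} x_j = 0.
Imposing symmetry (x_j = x for all j) turns Σ_{j≠i} x_j into 4x, so 239 = 8x and x = 29.875.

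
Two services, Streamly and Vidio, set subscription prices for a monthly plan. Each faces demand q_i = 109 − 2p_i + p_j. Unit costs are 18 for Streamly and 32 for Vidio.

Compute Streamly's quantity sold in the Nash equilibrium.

Streamly's profit: π = (p_{Streamly} − 18)(109 − 2p_{Streamly} + p_{Vidio}).
∂π/∂p_{Streamly} = 145 − 4p_{Streamly} + p_{Vidio} = 0 ⇒ p_{Streamly} = 36.25 + 0.25p_{Vidio}.
Similarly p_{Vidio} = 43.25 + 0.25p_{Streamly}.
Plugging p_{Vidio} into Streamly's best response: p_{Streamly} = 36.25 + 0.25(43.25 + 0.25p_{Streamly}) ⇒ 0.9375p_{Streamly} = 47.0625, so p_{Streamly} = 50.2.
Then p_{Vidio} = 43.25 + 0.25·50.2 = 55.8.
q_{Streamly} = 109 − 2·50.2 + 55.8 = 64.4.

64.4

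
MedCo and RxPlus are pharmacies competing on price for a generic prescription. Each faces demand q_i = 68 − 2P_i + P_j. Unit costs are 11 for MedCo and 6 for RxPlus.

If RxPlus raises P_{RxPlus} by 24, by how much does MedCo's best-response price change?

MedCo's profit: π = (P_{MedCo} − 11)(68 − 2P_{MedCo} + P_{RxPlus}).
∂π/∂P_{MedCo} = 90 − 4P_{MedCo} + P_{RxPlus} = 0 ⇒ P_{MedCo} = 22.5 + 0.25P_{RxPlus}.
The reaction-function slope is 0.25, so a 24-unit rise in P_{RxPlus} moves P_{MedCo} by 0.25 × 24 = 6. MedCo's best response rises — the actions are strategic complements.

6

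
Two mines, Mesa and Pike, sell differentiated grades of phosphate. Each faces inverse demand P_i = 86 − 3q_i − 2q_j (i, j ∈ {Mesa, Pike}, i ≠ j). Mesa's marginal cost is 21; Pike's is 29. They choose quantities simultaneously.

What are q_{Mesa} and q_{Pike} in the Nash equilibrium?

Mine Mesa's profit: π = q_{Mesa}(86 − 3q_{Mesa} − 2q_{Pike}) − 21q_{Mesa}.
∂π/∂q_{Mesa} = 65 − 6q_{Mesa} − 2q_{Pike} = 0 ⇒ q_{Mesa} = 65/6 − (1/3)q_{Pike}.
Similarly q_{Pike} = 9.5 − (1/3)q_{Mesa}.
Plugging q_{Pike} into Mesa's best response: q_{Mesa} = 65/6 − (1/3)(9.5 − (1/3)q_{Mesa}) ⇒ (8/9)q_{Mesa} = 23/3, so q_{Mesa} = 8.625.
Then q_{Pike} = 9.5 − (1/3)·8.625 = 6.625.

8.625, 6.625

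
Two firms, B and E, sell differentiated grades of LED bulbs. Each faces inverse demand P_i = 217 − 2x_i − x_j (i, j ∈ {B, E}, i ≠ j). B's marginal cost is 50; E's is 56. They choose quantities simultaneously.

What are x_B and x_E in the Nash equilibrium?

Firm B's profit: π = x_B(217 − 2x_B − x_E) − 50x_B.
∂π/∂x_B = 167 − 4x_B − x_E = 0 ⇒ x_B = 41.75 − 0.25x_E.
Similarly x_E = 40.25 − 0.25x_B.
Solving the two reaction functions simultaneously: (1 − (−0.25)(−0.25))x_B = 41.75 − 0.25·40.25, so 0.9375x_B = 31.6875 and x_B = 33.8.
Then x_E = 40.25 − 0.25·33.8 = 31.8.

33.8, 31.8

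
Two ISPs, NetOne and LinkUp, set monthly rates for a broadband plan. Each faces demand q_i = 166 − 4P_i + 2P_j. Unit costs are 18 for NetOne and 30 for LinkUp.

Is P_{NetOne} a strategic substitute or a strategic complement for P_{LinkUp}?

NetOne's profit: π = (P_{NetOne} − 18)(166 − 4P_{NetOne} + 2P_{LinkUp}).
∂π/∂P_{NetOne} = 238 − 8P_{NetOne} + 2P_{LinkUp} = 0 ⇒ P_{NetOne} = 29.75 + 0.25P_{LinkUp}.
The best-response slope dP_{NetOne}/dP_{LinkUp} = 0.25 > 0: the reaction function is upward-sloping, so the choices are strategic complements.

strategic complements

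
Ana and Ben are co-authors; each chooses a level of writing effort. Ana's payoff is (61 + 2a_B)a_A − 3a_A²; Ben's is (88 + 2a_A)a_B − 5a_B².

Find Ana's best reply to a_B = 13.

Expanding Ana's payoff: 61a_A + 2a_Ba_A − 3a_A².
∂π/∂a_A = 61 + 2a_B − 6a_A = 0, so a_A = 61/6 + (1/3)a_B.
At a_B = 13: a_A = 61/6 + (1/3)·13 = 14.5.

14.5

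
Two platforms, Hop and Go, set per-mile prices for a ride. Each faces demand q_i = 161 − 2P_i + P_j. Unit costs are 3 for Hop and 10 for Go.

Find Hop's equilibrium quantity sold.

107.2

Hop's profit: π = (P_{Hop} − 3)(161 − 2P_{Hop} + P_{Go}).
∂π/∂P_{Hop} = 167 − 4P_{Hop} + P_{Go} = 0 ⇒ P_{Hop} = 41.75 + 0.25P_{Go}.
Similarly P_{Go} = 45.25 + 0.25P_{Hop}.
Substituting the second reaction function into the first: P_{Hop} = 41.75 + 0.25(45.25 + 0.25P_{Hop}), which gives 0.9375P_{Hop} = 53.0625 ⇒ P_{Hop} = 56.6.
Then P_{Go} = 45.25 + 0.25·56.6 = 59.4.
q_{Hop} = 161 − 2·56.6 + 59.4 = 107.2.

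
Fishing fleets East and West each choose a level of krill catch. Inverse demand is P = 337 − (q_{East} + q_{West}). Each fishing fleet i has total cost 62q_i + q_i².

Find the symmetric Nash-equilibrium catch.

55

Fishing fleet East's profit: π = q_{East}(337 − (q_{East} + q_{West})) − 62q_{East} − q_{East}².
∂π/∂q_{East} = 275 − 4q_{East} − q_{West} = 0, so q_{East} = 68.75 − 0.25q_{West}.
Setting q_{East} = q_{West} in the reaction function: q_{East} = 68.75 − 0.25q_{East}, so q_{East} = 68.75 / 1.25 = 55.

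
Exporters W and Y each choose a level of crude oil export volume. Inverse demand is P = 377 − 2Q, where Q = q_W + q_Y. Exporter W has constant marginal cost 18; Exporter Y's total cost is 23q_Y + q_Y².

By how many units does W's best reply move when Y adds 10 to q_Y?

Exporter W's profit: π = q_W(377 − 2(q_W + q_Y)) − 18q_W.
∂π/∂q_W = 359 − 4q_W − 2q_Y = 0, so q_W = 89.75 − 0.5q_Y.
The reaction-function slope is −0.5, so a 10-unit rise in q_Y moves q_W by −0.5 × 10 = −5. W's best response falls — the actions are strategic substitutes.

-5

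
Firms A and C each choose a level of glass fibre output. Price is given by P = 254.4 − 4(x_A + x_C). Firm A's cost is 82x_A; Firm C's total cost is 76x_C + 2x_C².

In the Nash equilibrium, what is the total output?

Firm A's profit: π = x_A(254.4 − 4(x_A + x_C)) − 82x_A.
∂π/∂x_A = 172.4 − 8x_A − 4x_C = 0, so x_A = 21.55 − 0.5x_C.
For C: ∂π/∂x_C = 178.4 − 12x_C − 4x_A = 0 ⇒ x_C = 223/15 − (1/3)x_A.
Substituting the second reaction function into the first: x_A = 21.55 − 0.5(223/15 − (1/3)x_A), which gives (5/6)x_A = 847/60 ⇒ x_A = 16.94.
Then x_C = 223/15 − (1/3)·16.94 = 9.22.
Total output: 16.94 + 9.22 = 26.16.

26.16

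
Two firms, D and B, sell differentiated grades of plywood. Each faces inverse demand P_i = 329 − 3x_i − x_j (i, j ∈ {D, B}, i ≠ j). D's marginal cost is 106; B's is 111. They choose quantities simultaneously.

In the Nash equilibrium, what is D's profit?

3072

Firm D's profit: π = x_D(329 − 3x_D − x_B) − 106x_D.
∂π/∂x_D = 223 − 6x_D − x_B = 0 ⇒ x_D = 223/6 − (1/6)x_B.
Similarly x_B = 109/3 − (1/6)x_D.
Plugging x_B into D's best response: x_D = 223/6 − (1/6)(109/3 − (1/6)x_D) ⇒ (35/36)x_D = 280/9, so x_D = 32.
Then x_B = 109/3 − (1/6)·32 = 31.
P_D = 329 − 3·32 − 31 = 202.
Profit = (202 − 106)·32 = 3072.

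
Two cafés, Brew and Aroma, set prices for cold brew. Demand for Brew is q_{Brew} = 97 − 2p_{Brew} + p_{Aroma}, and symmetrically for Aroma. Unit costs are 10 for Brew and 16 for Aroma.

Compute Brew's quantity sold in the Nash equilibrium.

59.6

Brew's profit: π = (p_{Brew} − 10)(97 − 2p_{Brew} + p_{Aroma}).
∂π/∂p_{Brew} = 117 − 4p_{Brew} + p_{Aroma} = 0 ⇒ p_{Brew} = 29.25 + 0.25p_{Aroma}.
Similarly p_{Aroma} = 32.25 + 0.25p_{Brew}.
Substituting the second reaction function into the first: p_{Brew} = 29.25 + 0.25(32.25 + 0.25p_{Brew}), which gives 0.9375p_{Brew} = 37.3125 ⇒ p_{Brew} = 39.8.
Then p_{Aroma} = 32.25 + 0.25·39.8 = 42.2.
q_{Brew} = 97 − 2·39.8 + 42.2 = 59.6.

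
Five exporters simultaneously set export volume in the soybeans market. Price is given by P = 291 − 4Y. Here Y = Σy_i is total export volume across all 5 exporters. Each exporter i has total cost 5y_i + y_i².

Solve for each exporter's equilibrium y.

11

A representative exporter's profit is π_i = y_i(291 − 4Y) − 5y_i − y_i², with Y = y_i + Σ_{j≠i} y_j.
First-order condition: 286 − 10y_i − 4Σ_{j≠i} y_j = 0.
In a symmetric equilibrium every exporter chooses the same y, so Σ_{j≠i} y_j = 4y. The condition becomes 286 − 26y = 0, giving y = 286/26 = 11.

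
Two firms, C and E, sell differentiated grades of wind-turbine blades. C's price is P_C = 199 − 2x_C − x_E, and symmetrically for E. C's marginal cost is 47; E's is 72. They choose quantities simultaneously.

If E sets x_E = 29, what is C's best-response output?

30.75

Firm C's profit: π = x_C(199 − 2x_C − x_E) − 47x_C.
∂π/∂x_C = 152 − 4x_C − x_E = 0 ⇒ x_C = 38 − 0.25x_E.
At x_E = 29: x_C = 38 − 0.25·29 = 30.75.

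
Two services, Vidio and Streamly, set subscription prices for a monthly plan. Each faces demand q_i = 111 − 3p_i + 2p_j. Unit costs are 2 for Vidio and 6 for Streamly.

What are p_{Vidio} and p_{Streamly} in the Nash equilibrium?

30, 31.5

Vidio's profit: π = (p_{Vidio} − 2)(111 − 3p_{Vidio} + 2p_{Streamly}).
∂π/∂p_{Vidio} = 117 − 6p_{Vidio} + 2p_{Streamly} = 0 ⇒ p_{Vidio} = 19.5 + (1/3)p_{Streamly}.
Similarly p_{Streamly} = 21.5 + (1/3)p_{Vidio}.
Plugging p_{Streamly} into Vidio's best response: p_{Vidio} = 19.5 + (1/3)(21.5 + (1/3)p_{Vidio}) ⇒ (8/9)p_{Vidio} = 80/3, so p_{Vidio} = 30.
Then p_{Streamly} = 21.5 + (1/3)·30 = 31.5.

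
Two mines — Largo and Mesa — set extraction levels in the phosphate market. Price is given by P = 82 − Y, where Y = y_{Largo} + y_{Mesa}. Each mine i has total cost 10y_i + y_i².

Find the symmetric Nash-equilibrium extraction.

Mine Largo's profit: π = y_{Largo}(82 − (y_{Largo} + y_{Mesa})) − 10y_{Largo} − y_{Largo}².
∂π/∂y_{Largo} = 72 − 4y_{Largo} − y_{Mesa} = 0, so y_{Largo} = 18 − 0.25y_{Mesa}.
Setting y_{Largo} = y_{Mesa} in the reaction function: y_{Largo} = 18 − 0.25y_{Largo}, so y_{Largo} = 18 / 1.25 = 14.4.

14.4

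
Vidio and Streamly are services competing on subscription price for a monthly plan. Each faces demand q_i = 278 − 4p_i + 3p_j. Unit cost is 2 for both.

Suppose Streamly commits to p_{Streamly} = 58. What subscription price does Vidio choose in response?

57.5

Vidio's profit: π = (p_{Vidio} − 2)(278 − 4p_{Vidio} + 3p_{Streamly}).
∂π/∂p_{Vidio} = 286 − 8p_{Vidio} + 3p_{Streamly} = 0 ⇒ p_{Vidio} = 35.75 + 0.375p_{Streamly}.
At p_{Streamly} = 58: p_{Vidio} = 35.75 + 0.375·58 = 57.5.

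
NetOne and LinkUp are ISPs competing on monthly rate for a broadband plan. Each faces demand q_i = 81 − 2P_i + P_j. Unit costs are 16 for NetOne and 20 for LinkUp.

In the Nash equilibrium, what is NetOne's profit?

985.68

NetOne's profit: π = (P_{NetOne} − 16)(81 − 2P_{NetOne} + P_{LinkUp}).
∂π/∂P_{NetOne} = 113 − 4P_{NetOne} + P_{LinkUp} = 0 ⇒ P_{NetOne} = 28.25 + 0.25P_{LinkUp}.
Similarly P_{LinkUp} = 30.25 + 0.25P_{NetOne}.
Plugging P_{LinkUp} into NetOne's best response: P_{NetOne} = 28.25 + 0.25(30.25 + 0.25P_{NetOne}) ⇒ 0.9375P_{NetOne} = 35.8125, so P_{NetOne} = 38.2.
Then P_{LinkUp} = 30.25 + 0.25·38.2 = 39.8.
q_{NetOne} = 81 − 2·38.2 + 39.8 = 44.4.
Profit = (38.2 − 16)·44.4 = 985.68.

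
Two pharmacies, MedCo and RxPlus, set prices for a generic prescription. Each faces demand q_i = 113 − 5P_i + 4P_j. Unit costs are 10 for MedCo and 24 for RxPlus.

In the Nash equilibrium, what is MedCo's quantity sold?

102.5

MedCo's profit: π = (P_{MedCo} − 10)(113 − 5P_{MedCo} + 4P_{RxPlus}).
∂π/∂P_{MedCo} = 163 − 10P_{MedCo} + 4P_{RxPlus} = 0 ⇒ P_{MedCo} = 16.3 + 0.4P_{RxPlus}.
Similarly P_{RxPlus} = 23.3 + 0.4P_{MedCo}.
Substituting the second reaction function into the first: P_{MedCo} = 16.3 + 0.4(23.3 + 0.4P_{MedCo}), which gives 0.84P_{MedCo} = 25.62 ⇒ P_{MedCo} = 30.5.
Then P_{RxPlus} = 23.3 + 0.4·30.5 = 35.5.
q_{MedCo} = 113 − 5·30.5 + 4·35.5 = 102.5.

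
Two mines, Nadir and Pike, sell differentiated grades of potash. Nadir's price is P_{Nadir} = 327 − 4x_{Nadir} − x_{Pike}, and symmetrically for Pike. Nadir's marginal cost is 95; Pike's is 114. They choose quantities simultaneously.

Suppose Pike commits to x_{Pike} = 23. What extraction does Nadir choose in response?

26.125

Mine Nadir's profit: π = x_{Nadir}(327 − 4x_{Nadir} − x_{Pike}) − 95x_{Nadir}.
∂π/∂x_{Nadir} = 232 − 8x_{Nadir} − x_{Pike} = 0 ⇒ x_{Nadir} = 29 − 0.125x_{Pike}.
At x_{Pike} = 23: x_{Nadir} = 29 − 0.125·23 = 26.125.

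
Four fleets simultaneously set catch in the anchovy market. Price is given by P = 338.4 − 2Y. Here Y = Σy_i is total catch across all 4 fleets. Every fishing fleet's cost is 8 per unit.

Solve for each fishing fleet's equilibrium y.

33.04

A representative fishing fleet's profit is π_i = y_i(338.4 − 2Y) − 8y_i, with Y = y_i + Σ_{j≠i} y_j.
First-order condition: 330.4 − 4y_i − 2Σ_{j≠i} y_j = 0.
Imposing symmetry (y_j = y for all j) turns Σ_{j≠i} y_j into 3y, so 330.4 = 10y and y = 33.04.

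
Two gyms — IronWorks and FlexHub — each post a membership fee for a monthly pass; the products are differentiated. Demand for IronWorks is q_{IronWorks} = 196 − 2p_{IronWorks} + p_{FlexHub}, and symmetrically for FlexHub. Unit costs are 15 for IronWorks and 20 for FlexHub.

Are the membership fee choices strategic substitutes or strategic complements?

strategic complements

IronWorks's profit: π = (p_{IronWorks} − 15)(196 − 2p_{IronWorks} + p_{FlexHub}).
∂π/∂p_{IronWorks} = 226 − 4p_{IronWorks} + p_{FlexHub} = 0 ⇒ p_{IronWorks} = 56.5 + 0.25p_{FlexHub}.
The best-response slope dp_{IronWorks}/dp_{FlexHub} = 0.25 > 0: the reaction function is upward-sloping, so the choices are strategic complements.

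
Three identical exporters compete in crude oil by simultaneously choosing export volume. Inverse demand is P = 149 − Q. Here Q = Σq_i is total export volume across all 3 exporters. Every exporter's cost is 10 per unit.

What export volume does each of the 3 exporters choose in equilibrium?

34.75

A representative exporter's profit is π_i = q_i(149 − Q) − 10q_i, with Q = q_i + Σ_{j≠i} q_j.
First-order condition: 139 − 2q_i − Σ_{j≠i} q_j = 0.
With identical exporters, set every q_j = q: then 139 − 2q − 2q = 0, i.e. q = 139/4 = 34.75.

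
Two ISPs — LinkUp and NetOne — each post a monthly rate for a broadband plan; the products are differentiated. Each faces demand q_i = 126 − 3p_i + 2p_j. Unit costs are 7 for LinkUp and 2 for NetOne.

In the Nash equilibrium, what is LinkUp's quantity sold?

86.4375

LinkUp's profit: π = (p_{LinkUp} − 7)(126 − 3p_{LinkUp} + 2p_{NetOne}).
∂π/∂p_{LinkUp} = 147 − 6p_{LinkUp} + 2p_{NetOne} = 0 ⇒ p_{LinkUp} = 24.5 + (1/3)p_{NetOne}.
Similarly p_{NetOne} = 22 + (1/3)p_{LinkUp}.
Substituting the second reaction function into the first: p_{LinkUp} = 24.5 + (1/3)(22 + (1/3)p_{LinkUp}), which gives (8/9)p_{LinkUp} = 191/6 ⇒ p_{LinkUp} = 35.8125.
Then p_{NetOne} = 22 + (1/3)·35.8125 = 33.9375.
q_{LinkUp} = 126 − 3·35.8125 + 2·33.9375 = 86.4375.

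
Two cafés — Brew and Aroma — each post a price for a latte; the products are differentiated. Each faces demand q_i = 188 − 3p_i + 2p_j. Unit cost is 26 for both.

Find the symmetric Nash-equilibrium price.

66.5

Brew's profit: π = (p_{Brew} − 26)(188 − 3p_{Brew} + 2p_{Aroma}).
∂π/∂p_{Brew} = 266 − 6p_{Brew} + 2p_{Aroma} = 0 ⇒ p_{Brew} = 133/3 + (1/3)p_{Aroma}.
The game is symmetric, so in equilibrium p_{Aroma} = p_{Brew}: the reaction function gives (2/3)p_{Brew} = 133/3, hence p_{Brew} = 66.5.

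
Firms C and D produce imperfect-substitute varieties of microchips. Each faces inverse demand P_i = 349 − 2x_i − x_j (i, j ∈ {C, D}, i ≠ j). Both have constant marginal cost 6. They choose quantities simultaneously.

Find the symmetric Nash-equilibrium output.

Firm C's profit: π = x_C(349 − 2x_C − x_D) − 6x_C.
∂π/∂x_C = 343 − 4x_C − x_D = 0 ⇒ x_C = 85.75 − 0.25x_D.
The game is symmetric, so in equilibrium x_D = x_C: the reaction function gives 1.25x_C = 85.75, hence x_C = 68.6.

68.6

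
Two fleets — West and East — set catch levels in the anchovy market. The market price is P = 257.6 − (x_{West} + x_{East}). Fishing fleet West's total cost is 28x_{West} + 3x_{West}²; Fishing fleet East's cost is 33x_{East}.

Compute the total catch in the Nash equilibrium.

120.12

Fishing fleet West's profit: π = x_{West}(257.6 − (x_{West} + x_{East})) − 28x_{West} − 3x_{West}².
∂π/∂x_{West} = 229.6 − 8x_{West} − x_{East} = 0, so x_{West} = 28.7 − 0.125x_{East}.
For East: ∂π/∂x_{East} = 224.6 − 2x_{East} − x_{West} = 0 ⇒ x_{East} = 112.3 − 0.5x_{West}.
Plugging x_{East} into West's best response: x_{West} = 28.7 − 0.125(112.3 − 0.5x_{West}) ⇒ 0.9375x_{West} = 14.6625, so x_{West} = 15.64.
Then x_{East} = 112.3 − 0.5·15.64 = 104.48.
Total catch: 15.64 + 104.48 = 120.12.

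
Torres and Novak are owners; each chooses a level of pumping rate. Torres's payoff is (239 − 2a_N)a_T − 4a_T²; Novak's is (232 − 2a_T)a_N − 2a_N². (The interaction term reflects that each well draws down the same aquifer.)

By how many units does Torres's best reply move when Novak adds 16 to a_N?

Expanding Torres's payoff: 239a_T − 2a_Na_T − 4a_T².
∂π/∂a_T = 239 − 2a_N − 8a_T = 0, so a_T = 29.875 − 0.25a_N.
The reaction-function slope is −0.25, so a 16-unit rise in a_N moves a_T by −0.25 × 16 = −4. Torres's best response falls — the actions are strategic substitutes.

-4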